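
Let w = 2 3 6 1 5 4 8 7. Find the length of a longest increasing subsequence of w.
4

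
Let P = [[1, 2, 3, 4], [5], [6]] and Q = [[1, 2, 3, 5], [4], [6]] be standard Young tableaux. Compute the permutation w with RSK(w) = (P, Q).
1 2 6 3 5 4

Reverse the RSK construction: for i from n down to 1, find the cell of Q containing i, remove the entry at that cell from P, and reverse-bump it up through P; the value ejected from row 1 is w(i).

Step i=6: Q has 6 at row 3, column 1; remove 6 from row 3 of P and reverse-bump: 6 enters row 2 and ejects 5; 5 enters row 1 and ejects 4. So w(6) = 4. P is now [[1, 2, 3, 5], [6]].
Step i=5: Q has 5 at row 1, column 4; remove that cell from P, ejecting 5. So w(5) = 5. P is now [[1, 2, 3], [6]].
Step i=4: Q has 4 at row 2, column 1; remove 6 from row 2 of P and reverse-bump: 6 enters row 1 and ejects 3. So w(4) = 3. P is now [[1, 2, 6]].
Step i=3: Q has 3 at row 1, column 3; remove that cell from P, ejecting 6. So w(3) = 6. P is now [[1, 2]].
Step i=2: Q has 2 at row 1, column 2; remove that cell from P, ejecting 2. So w(2) = 2. P is now [[1]].
Step i=1: Q has 1 at row 1, column 1; remove that cell from P, ejecting 1. So w(1) = 1. P is now [].

So w = 1 2 6 3 5 4.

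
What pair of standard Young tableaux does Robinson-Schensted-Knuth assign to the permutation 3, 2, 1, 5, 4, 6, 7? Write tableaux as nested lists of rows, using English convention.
P = [[1, 4, 6, 7], [2, 5], [3]], Q = [[1, 4, 6, 7], [2, 5], [3]]

Insert each entry of the permutation into P by Schensted row insertion, recording in Q the position of each new cell.

Insert 3: appended to row 1. P = [[3]], Q = [[1]].
Insert 2: 2 bumps 3 from row 1; 3 starts row 2. P = [[2], [3]], Q = [[1], [2]].
Insert 1: 1 bumps 2 from row 1; 2 bumps 3 from row 2; 3 starts row 3. P = [[1], [2], [3]], Q = [[1], [2], [3]].
Insert 5: appended to row 1. P = [[1, 5], [2], [3]], Q = [[1, 4], [2], [3]].
Insert 4: 4 bumps 5 from row 1; 5 appends to row 2. P = [[1, 4], [2, 5], [3]], Q = [[1, 4], [2, 5], [3]].
Insert 6: appended to row 1. P = [[1, 4, 6], [2, 5], [3]], Q = [[1, 4, 6], [2, 5], [3]].
Insert 7: appended to row 1. P = [[1, 4, 6, 7], [2, 5], [3]], Q = [[1, 4, 6, 7], [2, 5], [3]].

So P = [[1, 4, 6, 7], [2, 5], [3]], Q = [[1, 4, 6, 7], [2, 5], [3]].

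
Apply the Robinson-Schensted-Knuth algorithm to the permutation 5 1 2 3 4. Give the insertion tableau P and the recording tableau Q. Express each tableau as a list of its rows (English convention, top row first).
P = [[1, 2, 3, 4], [5]], Q = [[1, 3, 4, 5], [2]]

Insert each entry of the permutation into P by Schensted row insertion, recording in Q the position of each new cell.

Insert 5: appended to row 1. P = [[5]].
Insert 1: 1 bumps 5 from row 1; 5 starts row 2. P = [[1], [5]].
Insert 2: appended to row 1. P = [[1, 2], [5]].
Insert 3: appended to row 1. P = [[1, 2, 3], [5]].
Insert 4: appended to row 1. P = [[1, 2, 3, 4], [5]].

So P = [[1, 2, 3, 4], [5]], Q = [[1, 3, 4, 5], [2]].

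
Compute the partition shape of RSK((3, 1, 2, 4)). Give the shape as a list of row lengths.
[3, 1]

Row-insert each entry into an empty tableau.

After inserting 3: P = [[3]].
After inserting 1: P = [[1], [3]].
After inserting 2: P = [[1, 2], [3]].
After inserting 4: P = [[1, 2, 4], [3]].

The final insertion tableau P = [[1, 2, 4], [3]] has shape [3, 1].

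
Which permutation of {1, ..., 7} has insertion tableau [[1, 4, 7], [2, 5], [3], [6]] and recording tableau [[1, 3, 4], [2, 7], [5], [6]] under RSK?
Reverse the RSK construction: for i from n down to 1, find the cell of Q containing i, remove the entry at that cell from P, and reverse-bump it up through P; the value ejected from row 1 is w(i).

Step i=7: Q has 7 at row 2, column 2; remove 5 from row 2 of P and reverse-bump: 5 enters row 1 and ejects 4. So w(7) = 4. P is now [[1, 5, 7], [2], [3], [6]].
Step i=6: Q has 6 at row 4, column 1; remove 6 from row 4 of P and reverse-bump: 6 enters row 3 and ejects 3; 3 enters row 2 and ejects 2; 2 enters row 1 and ejects 1. So w(6) = 1. P is now [[2, 5, 7], [3], [6]].
Step i=5: Q has 5 at row 3, column 1; remove 6 from row 3 of P and reverse-bump: 6 enters row 2 and ejects 3; 3 enters row 1 and ejects 2. So w(5) = 2. P is now [[3, 5, 7], [6]].
Step i=4: Q has 4 at row 1, column 3; remove that cell from P, ejecting 7. So w(4) = 7. P is now [[3, 5], [6]].
Step i=3: Q has 3 at row 1, column 2; remove that cell from P, ejecting 5. So w(3) = 5. P is now [[3], [6]].
Step i=2: Q has 2 at row 2, column 1; remove 6 from row 2 of P and reverse-bump: 6 enters row 1 and ejects 3. So w(2) = 3. P is now [[6]].
Step i=1: Q has 1 at row 1, column 1; remove that cell from P, ejecting 6. So w(1) = 6. P is now [].

So w = 6 3 5 7 2 1 4.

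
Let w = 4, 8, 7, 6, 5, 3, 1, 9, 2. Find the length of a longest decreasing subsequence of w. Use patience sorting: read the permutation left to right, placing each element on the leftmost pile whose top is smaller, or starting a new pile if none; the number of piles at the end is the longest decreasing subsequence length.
4: new pile. tops = [4]
8: onto pile 1 (replacing 4). tops = [8]
7: new pile. tops = [8, 7]
6: new pile. tops = [8, 7, 6]
5: new pile. tops = [8, 7, 6, 5]
3: new pile. tops = [8, 7, 6, 5, 3]
1: new pile. tops = [8, 7, 6, 5, 3, 1]
9: onto pile 1 (replacing 8). tops = [9, 7, 6, 5, 3, 1]
2: onto pile 6 (replacing 1). tops = [9, 7, 6, 5, 3, 2]

6 piles, so the longest decreasing subsequence has length 6.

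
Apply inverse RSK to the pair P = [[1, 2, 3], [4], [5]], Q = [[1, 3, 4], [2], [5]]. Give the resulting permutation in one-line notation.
Reverse RSK: for i = n, n-1, ..., 1, locate i in Q, remove the corresponding corner cell from P, and reverse-bump its entry up through P; the value ejected from row 1 is w(i).

So w = 5 1 2 4 3.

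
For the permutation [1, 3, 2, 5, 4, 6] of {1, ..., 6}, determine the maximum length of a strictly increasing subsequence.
4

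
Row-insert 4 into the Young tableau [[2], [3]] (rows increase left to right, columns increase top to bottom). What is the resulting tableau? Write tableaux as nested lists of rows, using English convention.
4 is larger than every entry of row 1, so it is appended to row 1. The new tableau is [[2, 4], [3]].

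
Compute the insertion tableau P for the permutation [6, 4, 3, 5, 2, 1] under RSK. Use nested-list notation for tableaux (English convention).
P = [[1, 5], [2], [3], [4], [6]]

Insert 6: appended to row 1. P = [[6]].
Insert 4: 4 bumps 6 from row 1; 6 starts row 2. P = [[4], [6]].
Insert 3: 3 bumps 4 from row 1; 4 bumps 6 from row 2; 6 starts row 3. P = [[3], [4], [6]].
Insert 5: appended to row 1. P = [[3, 5], [4], [6]].
Insert 2: 2 bumps 3 from row 1; 3 bumps 4 from row 2; 4 bumps 6 from row 3; 6 starts row 4. P = [[2, 5], [3], [4], [6]].
Insert 1: 1 bumps 2 from row 1; 2 bumps 3 from row 2; 3 bumps 4 from row 3; 4 bumps 6 from row 4; 6 starts row 5. P = [[1, 5], [2], [3], [4], [6]].

So P = [[1, 5], [2], [3], [4], [6]].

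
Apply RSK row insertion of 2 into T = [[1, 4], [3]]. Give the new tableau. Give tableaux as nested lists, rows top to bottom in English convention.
In row 1, 2 replaces 4 (the leftmost entry greater than 2); 4 is bumped to row 2. 4 is appended to row 2. The new tableau is [[1, 2], [3, 4]].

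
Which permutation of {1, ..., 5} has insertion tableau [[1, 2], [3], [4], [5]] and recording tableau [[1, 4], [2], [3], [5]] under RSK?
Reverse the RSK construction: for i from n down to 1, find the cell of Q containing i, remove the entry at that cell from P, and reverse-bump it up through P; the value ejected from row 1 is w(i).

Step i=5: Q has 5 at row 4, column 1; remove 5 from row 4 of P and reverse-bump: 5 enters row 3 and ejects 4; 4 enters row 2 and ejects 3; 3 enters row 1 and ejects 2. So w(5) = 2. P is now [[1, 3], [4], [5]].
Step i=4: Q has 4 at row 1, column 2; remove that cell from P, ejecting 3. So w(4) = 3. P is now [[1], [4], [5]].
Step i=3: Q has 3 at row 3, column 1; remove 5 from row 3 of P and reverse-bump: 5 enters row 2 and ejects 4; 4 enters row 1 and ejects 1. So w(3) = 1. P is now [[4], [5]].
Step i=2: Q has 2 at row 2, column 1; remove 5 from row 2 of P and reverse-bump: 5 enters row 1 and ejects 4. So w(2) = 4. P is now [[5]].
Step i=1: Q has 1 at row 1, column 1; remove that cell from P, ejecting 5. So w(1) = 5. P is now [].

So w = 5 4 1 3 2.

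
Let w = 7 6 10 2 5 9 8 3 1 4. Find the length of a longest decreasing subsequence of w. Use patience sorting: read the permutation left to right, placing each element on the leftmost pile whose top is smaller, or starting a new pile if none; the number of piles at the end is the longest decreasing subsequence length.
7: new pile. tops = [7]
6: new pile. tops = [7, 6]
10: onto pile 1 (replacing 7). tops = [10, 6]
2: new pile. tops = [10, 6, 2]
5: onto pile 3 (replacing 2). tops = [10, 6, 5]
9: onto pile 2 (replacing 6). tops = [10, 9, 5]
8: onto pile 3 (replacing 5). tops = [10, 9, 8]
3: new pile. tops = [10, 9, 8, 3]
1: new pile. tops = [10, 9, 8, 3, 1]
4: onto pile 4 (replacing 3). tops = [10, 9, 8, 4, 1]

5 piles, so the longest decreasing subsequence has length 5.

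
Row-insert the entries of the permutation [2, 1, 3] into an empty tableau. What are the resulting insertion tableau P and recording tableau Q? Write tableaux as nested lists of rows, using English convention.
Insert each entry of the permutation into P by Schensted row insertion, recording in Q the position of each new cell.

Insert 2: appended to row 1. P = [[2]].
Insert 1: 1 bumps 2 from row 1; 2 starts row 2. P = [[1], [2]].
Insert 3: appended to row 1. P = [[1, 3], [2]].

So P = [[1, 3], [2]], Q = [[1, 3], [2]].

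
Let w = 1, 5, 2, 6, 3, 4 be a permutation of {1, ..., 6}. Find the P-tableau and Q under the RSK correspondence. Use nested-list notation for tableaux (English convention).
P = [[1, 2, 3, 4], [5, 6]], Q = [[1, 2, 4, 6], [3, 5]]

Insert each entry of the permutation into P by Schensted row insertion, recording in Q the position of each new cell.

After inserting 1: P = [[1]].
After inserting 5: P = [[1, 5]].
After inserting 2: P = [[1, 2], [5]].
After inserting 6: P = [[1, 2, 6], [5]].
After inserting 3: P = [[1, 2, 3], [5, 6]].
After inserting 4: P = [[1, 2, 3, 4], [5, 6]].

So P = [[1, 2, 3, 4], [5, 6]], Q = [[1, 2, 4, 6], [3, 5]].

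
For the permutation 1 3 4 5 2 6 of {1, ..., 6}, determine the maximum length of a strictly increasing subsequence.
5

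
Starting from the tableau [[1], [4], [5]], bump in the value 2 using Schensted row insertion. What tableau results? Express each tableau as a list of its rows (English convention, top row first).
[[1, 2], [4], [5]]

2 is larger than every entry of row 1, so it is appended to row 1. The new tableau is [[1, 2], [4], [5]].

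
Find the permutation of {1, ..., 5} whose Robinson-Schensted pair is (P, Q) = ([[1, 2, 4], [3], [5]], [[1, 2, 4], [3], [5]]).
Reverse the RSK construction: for i from n down to 1, find the cell of Q containing i, remove the entry at that cell from P, and reverse-bump it up through P; the value ejected from row 1 is w(i).

Step i=5: Q has 5 at row 3, column 1; remove 5 from row 3 of P and reverse-bump: 5 enters row 2 and ejects 3; 3 enters row 1 and ejects 2. So w(5) = 2. P is now [[1, 3, 4], [5]].
Step i=4: Q has 4 at row 1, column 3; remove that cell from P, ejecting 4. So w(4) = 4. P is now [[1, 3], [5]].
Step i=3: Q has 3 at row 2, column 1; remove 5 from row 2 of P and reverse-bump: 5 enters row 1 and ejects 3. So w(3) = 3. P is now [[1, 5]].
Step i=2: Q has 2 at row 1, column 2; remove that cell from P, ejecting 5. So w(2) = 5. P is now [[1]].
Step i=1: Q has 1 at row 1, column 1; remove that cell from P, ejecting 1. So w(1) = 1. P is now [].

So w = 1 5 3 4 2.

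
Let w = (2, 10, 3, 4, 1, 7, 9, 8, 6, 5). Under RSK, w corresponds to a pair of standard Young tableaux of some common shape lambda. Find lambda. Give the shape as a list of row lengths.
Row-insert each entry into an empty tableau.

After inserting 2: P = [[2]].
After inserting 10: P = [[2, 10]].
After inserting 3: P = [[2, 3], [10]].
After inserting 4: P = [[2, 3, 4], [10]].
After inserting 1: P = [[1, 3, 4], [2], [10]].
After inserting 7: P = [[1, 3, 4, 7], [2], [10]].
After inserting 9: P = [[1, 3, 4, 7, 9], [2], [10]].
After inserting 8: P = [[1, 3, 4, 7, 8], [2, 9], [10]].
After inserting 6: P = [[1, 3, 4, 6, 8], [2, 7], [9], [10]].
After inserting 5: P = [[1, 3, 4, 5, 8], [2, 6], [7], [9], [10]].

The final insertion tableau P = [[1, 3, 4, 5, 8], [2, 6], [7], [9], [10]] has shape [5, 2, 1, 1, 1].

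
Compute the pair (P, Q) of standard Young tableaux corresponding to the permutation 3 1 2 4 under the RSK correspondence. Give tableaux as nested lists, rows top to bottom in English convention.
Insert each entry of the permutation into P by Schensted row insertion, recording in Q the position of each new cell.

Insert 3: appended to row 1. P = [[3]].
Insert 1: 1 bumps 3 from row 1; 3 starts row 2. P = [[1], [3]].
Insert 2: appended to row 1. P = [[1, 2], [3]].
Insert 4: appended to row 1. P = [[1, 2, 4], [3]].

So P = [[1, 2, 4], [3]], Q = [[1, 3, 4], [2]].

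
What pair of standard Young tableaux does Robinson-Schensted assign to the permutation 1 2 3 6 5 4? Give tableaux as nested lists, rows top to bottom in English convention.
Insert each entry of the permutation into P by Schensted row insertion, recording in Q the position of each new cell.

Insert 1: appended to row 1. P = [[1]].
Insert 2: appended to row 1. P = [[1, 2]].
Insert 3: appended to row 1. P = [[1, 2, 3]].
Insert 6: appended to row 1. P = [[1, 2, 3, 6]].
Insert 5: 5 bumps 6 from row 1; 6 starts row 2. P = [[1, 2, 3, 5], [6]].
Insert 4: 4 bumps 5 from row 1; 5 bumps 6 from row 2; 6 starts row 3. P = [[1, 2, 3, 4], [5], [6]].

So P = [[1, 2, 3, 4], [5], [6]], Q = [[1, 2, 3, 4], [5], [6]].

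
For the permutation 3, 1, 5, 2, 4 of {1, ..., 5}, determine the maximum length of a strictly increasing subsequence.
3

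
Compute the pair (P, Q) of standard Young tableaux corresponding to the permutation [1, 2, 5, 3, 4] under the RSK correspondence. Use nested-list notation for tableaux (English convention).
P = [[1, 2, 3, 4], [5]], Q = [[1, 2, 3, 5], [4]]

Insert each entry of the permutation into P by Schensted row insertion, recording in Q the position of each new cell.

After inserting 1: P = [[1]].
After inserting 2: P = [[1, 2]].
After inserting 5: P = [[1, 2, 5]].
After inserting 3: P = [[1, 2, 3], [5]].
After inserting 4: P = [[1, 2, 3, 4], [5]].

So P = [[1, 2, 3, 4], [5]], Q = [[1, 2, 3, 5], [4]].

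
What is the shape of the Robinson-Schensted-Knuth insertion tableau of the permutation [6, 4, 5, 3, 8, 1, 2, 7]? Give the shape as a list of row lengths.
Row-insert each entry into an empty tableau.

After inserting 6: P = [[6]].
After inserting 4: P = [[4], [6]].
After inserting 5: P = [[4, 5], [6]].
After inserting 3: P = [[3, 5], [4], [6]].
After inserting 8: P = [[3, 5, 8], [4], [6]].
After inserting 1: P = [[1, 5, 8], [3], [4], [6]].
After inserting 2: P = [[1, 2, 8], [3, 5], [4], [6]].
After inserting 7: P = [[1, 2, 7], [3, 5, 8], [4], [6]].

The final insertion tableau P = [[1, 2, 7], [3, 5, 8], [4], [6]] has shape [3, 3, 1, 1].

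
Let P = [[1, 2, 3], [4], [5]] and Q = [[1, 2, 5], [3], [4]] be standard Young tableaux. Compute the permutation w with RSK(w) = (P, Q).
1 5 4 2 3

Reverse the RSK construction: for i from n down to 1, find the cell of Q containing i, remove the entry at that cell from P, and reverse-bump it up through P; the value ejected from row 1 is w(i).

Step i=5: Q has 5 at row 1, column 3; remove that cell from P, ejecting 3. So w(5) = 3. P is now [[1, 2], [4], [5]].
Step i=4: Q has 4 at row 3, column 1; remove 5 from row 3 of P and reverse-bump: 5 enters row 2 and ejects 4; 4 enters row 1 and ejects 2. So w(4) = 2. P is now [[1, 4], [5]].
Step i=3: Q has 3 at row 2, column 1; remove 5 from row 2 of P and reverse-bump: 5 enters row 1 and ejects 4. So w(3) = 4. P is now [[1, 5]].
Step i=2: Q has 2 at row 1, column 2; remove that cell from P, ejecting 5. So w(2) = 5. P is now [[1]].
Step i=1: Q has 1 at row 1, column 1; remove that cell from P, ejecting 1. So w(1) = 1. P is now [].

So w = 1 5 4 2 3.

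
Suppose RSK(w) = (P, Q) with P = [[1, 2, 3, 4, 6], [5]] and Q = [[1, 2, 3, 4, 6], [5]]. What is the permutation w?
Reverse the RSK construction: for i from n down to 1, find the cell of Q containing i, remove the entry at that cell from P, and reverse-bump it up through P; the value ejected from row 1 is w(i).

Step i=6: Q has 6 at row 1, column 5; remove that cell from P, ejecting 6. So w(6) = 6. P is now [[1, 2, 3, 4], [5]].
Step i=5: Q has 5 at row 2, column 1; remove 5 from row 2 of P and reverse-bump: 5 enters row 1 and ejects 4. So w(5) = 4. P is now [[1, 2, 3, 5]].
Step i=4: Q has 4 at row 1, column 4; remove that cell from P, ejecting 5. So w(4) = 5. P is now [[1, 2, 3]].
Step i=3: Q has 3 at row 1, column 3; remove that cell from P, ejecting 3. So w(3) = 3. P is now [[1, 2]].
Step i=2: Q has 2 at row 1, column 2; remove that cell from P, ejecting 2. So w(2) = 2. P is now [[1]].
Step i=1: Q has 1 at row 1, column 1; remove that cell from P, ejecting 1. So w(1) = 1. P is now [].

So w = 1 2 3 5 4 6.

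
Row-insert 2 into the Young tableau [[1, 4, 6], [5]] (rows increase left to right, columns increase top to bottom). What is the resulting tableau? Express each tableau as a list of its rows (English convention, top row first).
[[1, 2, 6], [4], [5]]

In row 1, 2 replaces 4 (the leftmost entry greater than 2); 4 is bumped to row 2. In row 2, 4 replaces 5 (the leftmost entry greater than 4); 5 is bumped to row 3. 5 starts a new row 3. The new tableau is [[1, 2, 6], [4], [5]].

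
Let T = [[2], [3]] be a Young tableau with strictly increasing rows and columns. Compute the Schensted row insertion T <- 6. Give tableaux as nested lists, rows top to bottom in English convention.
6 is larger than every entry of row 1, so it is appended to row 1. The new tableau is [[2, 6], [3]].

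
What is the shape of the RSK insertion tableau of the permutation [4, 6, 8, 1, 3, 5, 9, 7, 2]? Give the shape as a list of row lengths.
[4, 4, 1]

Row-insert each entry into an empty tableau.

After inserting 4: P = [[4]].
After inserting 6: P = [[4, 6]].
After inserting 8: P = [[4, 6, 8]].
After inserting 1: P = [[1, 6, 8], [4]].
After inserting 3: P = [[1, 3, 8], [4, 6]].
After inserting 5: P = [[1, 3, 5], [4, 6, 8]].
After inserting 9: P = [[1, 3, 5, 9], [4, 6, 8]].
After inserting 7: P = [[1, 3, 5, 7], [4, 6, 8, 9]].
After inserting 2: P = [[1, 2, 5, 7], [3, 6, 8, 9], [4]].

The final insertion tableau P = [[1, 2, 5, 7], [3, 6, 8, 9], [4]] has shape [4, 4, 1].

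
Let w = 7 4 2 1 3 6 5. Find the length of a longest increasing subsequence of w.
3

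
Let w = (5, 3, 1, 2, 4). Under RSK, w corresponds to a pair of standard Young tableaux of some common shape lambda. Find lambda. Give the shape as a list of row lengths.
RSK row insertion gives P = [[1, 2, 4], [3], [5]], which has shape [3, 1, 1].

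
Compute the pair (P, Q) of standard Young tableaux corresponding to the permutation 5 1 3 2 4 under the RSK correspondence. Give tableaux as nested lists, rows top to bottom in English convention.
P = [[1, 2, 4], [3], [5]], Q = [[1, 3, 5], [2], [4]]

Insert each entry of the permutation into P by Schensted row insertion, recording in Q the position of each new cell.

Insert 5: appended to row 1. P = [[5]].
Insert 1: 1 bumps 5 from row 1; 5 starts row 2. P = [[1], [5]].
Insert 3: appended to row 1. P = [[1, 3], [5]].
Insert 2: 2 bumps 3 from row 1; 3 bumps 5 from row 2; 5 starts row 3. P = [[1, 2], [3], [5]].
Insert 4: appended to row 1. P = [[1, 2, 4], [3], [5]].

So P = [[1, 2, 4], [3], [5]], Q = [[1, 3, 5], [2], [4]].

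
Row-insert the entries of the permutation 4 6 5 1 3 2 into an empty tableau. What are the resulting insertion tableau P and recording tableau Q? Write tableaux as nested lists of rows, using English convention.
Insert each entry of the permutation into P by Schensted row insertion, recording in Q the position of each new cell.

Insert 4: appended to row 1. P = [[4]].
Insert 6: appended to row 1. P = [[4, 6]].
Insert 5: 5 bumps 6 from row 1; 6 starts row 2. P = [[4, 5], [6]].
Insert 1: 1 bumps 4 from row 1; 4 bumps 6 from row 2; 6 starts row 3. P = [[1, 5], [4], [6]].
Insert 3: 3 bumps 5 from row 1; 5 appends to row 2. P = [[1, 3], [4, 5], [6]].
Insert 2: 2 bumps 3 from row 1; 3 bumps 4 from row 2; 4 bumps 6 from row 3; 6 starts row 4. P = [[1, 2], [3, 5], [4], [6]].

So P = [[1, 2], [3, 5], [4], [6]], Q = [[1, 2], [3, 5], [4], [6]].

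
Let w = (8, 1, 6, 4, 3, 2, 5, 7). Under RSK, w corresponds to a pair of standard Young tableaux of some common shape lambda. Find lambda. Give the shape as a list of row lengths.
Row-insert each entry into an empty tableau.

After inserting 8: P = [[8]].
After inserting 1: P = [[1], [8]].
After inserting 6: P = [[1, 6], [8]].
After inserting 4: P = [[1, 4], [6], [8]].
After inserting 3: P = [[1, 3], [4], [6], [8]].
After inserting 2: P = [[1, 2], [3], [4], [6], [8]].
After inserting 5: P = [[1, 2, 5], [3], [4], [6], [8]].
After inserting 7: P = [[1, 2, 5, 7], [3], [4], [6], [8]].

The final insertion tableau P = [[1, 2, 5, 7], [3], [4], [6], [8]] has shape [4, 1, 1, 1, 1].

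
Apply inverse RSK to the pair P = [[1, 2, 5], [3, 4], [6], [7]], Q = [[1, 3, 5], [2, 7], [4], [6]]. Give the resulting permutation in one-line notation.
7 3 6 4 5 1 2

Reverse the RSK construction: for i from n down to 1, find the cell of Q containing i, remove the entry at that cell from P, and reverse-bump it up through P; the value ejected from row 1 is w(i).

Step i=7: Q has 7 at row 2, column 2; remove 4 from row 2 of P and reverse-bump: 4 enters row 1 and ejects 2. So w(7) = 2. P is now [[1, 4, 5], [3], [6], [7]].
Step i=6: Q has 6 at row 4, column 1; remove 7 from row 4 of P and reverse-bump: 7 enters row 3 and ejects 6; 6 enters row 2 and ejects 3; 3 enters row 1 and ejects 1. So w(6) = 1. P is now [[3, 4, 5], [6], [7]].
Step i=5: Q has 5 at row 1, column 3; remove that cell from P, ejecting 5. So w(5) = 5. P is now [[3, 4], [6], [7]].
Step i=4: Q has 4 at row 3, column 1; remove 7 from row 3 of P and reverse-bump: 7 enters row 2 and ejects 6; 6 enters row 1 and ejects 4. So w(4) = 4. P is now [[3, 6], [7]].
Step i=3: Q has 3 at row 1, column 2; remove that cell from P, ejecting 6. So w(3) = 6. P is now [[3], [7]].
Step i=2: Q has 2 at row 2, column 1; remove 7 from row 2 of P and reverse-bump: 7 enters row 1 and ejects 3. So w(2) = 3. P is now [[7]].
Step i=1: Q has 1 at row 1, column 1; remove that cell from P, ejecting 7. So w(1) = 7. P is now [].

So w = 7 3 6 4 5 1 2.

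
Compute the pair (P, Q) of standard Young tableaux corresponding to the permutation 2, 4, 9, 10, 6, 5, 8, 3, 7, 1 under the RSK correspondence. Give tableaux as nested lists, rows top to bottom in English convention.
Insert each entry of the permutation into P by Schensted row insertion, recording in Q the position of each new cell.

After inserting 2: P = [[2]].
After inserting 4: P = [[2, 4]].
After inserting 9: P = [[2, 4, 9]].
After inserting 10: P = [[2, 4, 9, 10]].
After inserting 6: P = [[2, 4, 6, 10], [9]].
After inserting 5: P = [[2, 4, 5, 10], [6], [9]].
After inserting 8: P = [[2, 4, 5, 8], [6, 10], [9]].
After inserting 3: P = [[2, 3, 5, 8], [4, 10], [6], [9]].
After inserting 7: P = [[2, 3, 5, 7], [4, 8], [6, 10], [9]].
After inserting 1: P = [[1, 3, 5, 7], [2, 8], [4, 10], [6], [9]].

So P = [[1, 3, 5, 7], [2, 8], [4, 10], [6], [9]], Q = [[1, 2, 3, 4], [5, 7], [6, 9], [8], [10]].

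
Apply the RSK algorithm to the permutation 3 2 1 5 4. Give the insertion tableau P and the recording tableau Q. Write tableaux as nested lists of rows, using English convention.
P = [[1, 4], [2, 5], [3]], Q = [[1, 4], [2, 5], [3]]

Insert each entry of the permutation into P by Schensted row insertion, recording in Q the position of each new cell.

Insert 3: appended to row 1. P = [[3]].
Insert 2: 2 bumps 3 from row 1; 3 starts row 2. P = [[2], [3]].
Insert 1: 1 bumps 2 from row 1; 2 bumps 3 from row 2; 3 starts row 3. P = [[1], [2], [3]].
Insert 5: appended to row 1. P = [[1, 5], [2], [3]].
Insert 4: 4 bumps 5 from row 1; 5 appends to row 2. P = [[1, 4], [2, 5], [3]].

So P = [[1, 4], [2, 5], [3]], Q = [[1, 4], [2, 5], [3]].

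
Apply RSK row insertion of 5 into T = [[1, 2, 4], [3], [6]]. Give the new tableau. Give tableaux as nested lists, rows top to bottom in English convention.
[[1, 2, 4, 5], [3], [6]]

5 is larger than every entry of row 1, so it is appended to row 1. The new tableau is [[1, 2, 4, 5], [3], [6]].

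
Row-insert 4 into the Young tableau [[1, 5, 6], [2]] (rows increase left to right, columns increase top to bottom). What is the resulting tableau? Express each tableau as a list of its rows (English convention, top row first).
[[1, 4, 6], [2, 5]]

In row 1, 4 replaces 5 (the leftmost entry greater than 4); 5 is bumped to row 2. 5 is appended to row 2. The new tableau is [[1, 4, 6], [2, 5]].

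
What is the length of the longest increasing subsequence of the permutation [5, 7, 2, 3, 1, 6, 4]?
3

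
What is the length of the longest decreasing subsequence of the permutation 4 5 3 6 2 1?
4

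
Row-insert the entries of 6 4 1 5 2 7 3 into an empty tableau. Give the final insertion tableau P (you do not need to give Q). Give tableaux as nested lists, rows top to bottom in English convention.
Insert 6: appended to row 1. P = [[6]].
Insert 4: 4 bumps 6 from row 1; 6 starts row 2. P = [[4], [6]].
Insert 1: 1 bumps 4 from row 1; 4 bumps 6 from row 2; 6 starts row 3. P = [[1], [4], [6]].
Insert 5: appended to row 1. P = [[1, 5], [4], [6]].
Insert 2: 2 bumps 5 from row 1; 5 appends to row 2. P = [[1, 2], [4, 5], [6]].
Insert 7: appended to row 1. P = [[1, 2, 7], [4, 5], [6]].
Insert 3: 3 bumps 7 from row 1; 7 appends to row 2. P = [[1, 2, 3], [4, 5, 7], [6]].

So P = [[1, 2, 3], [4, 5, 7], [6]].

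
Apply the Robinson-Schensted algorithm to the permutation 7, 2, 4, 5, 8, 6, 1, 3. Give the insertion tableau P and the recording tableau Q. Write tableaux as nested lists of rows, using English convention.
P = [[1, 3, 5, 6], [2, 4], [7, 8]], Q = [[1, 3, 4, 5], [2, 6], [7, 8]]

Insert each entry of the permutation into P by Schensted row insertion, recording in Q the position of each new cell.

After inserting 7: P = [[7]].
After inserting 2: P = [[2], [7]].
After inserting 4: P = [[2, 4], [7]].
After inserting 5: P = [[2, 4, 5], [7]].
After inserting 8: P = [[2, 4, 5, 8], [7]].
After inserting 6: P = [[2, 4, 5, 6], [7, 8]].
After inserting 1: P = [[1, 4, 5, 6], [2, 8], [7]].
After inserting 3: P = [[1, 3, 5, 6], [2, 4], [7, 8]].

So P = [[1, 3, 5, 6], [2, 4], [7, 8]], Q = [[1, 3, 4, 5], [2, 6], [7, 8]].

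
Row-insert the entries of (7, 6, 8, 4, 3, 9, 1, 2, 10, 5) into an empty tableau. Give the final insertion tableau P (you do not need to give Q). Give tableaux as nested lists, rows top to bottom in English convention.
P = [[1, 2, 5, 10], [3, 8, 9], [4], [6], [7]]

Insert 7: appended to row 1. P = [[7]].
Insert 6: 6 bumps 7 from row 1; 7 starts row 2. P = [[6], [7]].
Insert 8: appended to row 1. P = [[6, 8], [7]].
Insert 4: 4 bumps 6 from row 1; 6 bumps 7 from row 2; 7 starts row 3. P = [[4, 8], [6], [7]].
Insert 3: 3 bumps 4 from row 1; 4 bumps 6 from row 2; 6 bumps 7 from row 3; 7 starts row 4. P = [[3, 8], [4], [6], [7]].
Insert 9: appended to row 1. P = [[3, 8, 9], [4], [6], [7]].
Insert 1: 1 bumps 3 from row 1; 3 bumps 4 from row 2; 4 bumps 6 from row 3; 6 bumps 7 from row 4; 7 starts row 5. P = [[1, 8, 9], [3], [4], [6], [7]].
Insert 2: 2 bumps 8 from row 1; 8 appends to row 2. P = [[1, 2, 9], [3, 8], [4], [6], [7]].
Insert 10: appended to row 1. P = [[1, 2, 9, 10], [3, 8], [4], [6], [7]].
Insert 5: 5 bumps 9 from row 1; 9 appends to row 2. P = [[1, 2, 5, 10], [3, 8, 9], [4], [6], [7]].

So P = [[1, 2, 5, 10], [3, 8, 9], [4], [6], [7]].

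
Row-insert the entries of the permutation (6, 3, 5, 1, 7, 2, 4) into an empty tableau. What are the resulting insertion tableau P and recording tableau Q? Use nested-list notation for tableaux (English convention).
Insert each entry of the permutation into P by Schensted row insertion, recording in Q the position of each new cell.

Insert 6: appended to row 1. P = [[6]].
Insert 3: 3 bumps 6 from row 1; 6 starts row 2. P = [[3], [6]].
Insert 5: appended to row 1. P = [[3, 5], [6]].
Insert 1: 1 bumps 3 from row 1; 3 bumps 6 from row 2; 6 starts row 3. P = [[1, 5], [3], [6]].
Insert 7: appended to row 1. P = [[1, 5, 7], [3], [6]].
Insert 2: 2 bumps 5 from row 1; 5 appends to row 2. P = [[1, 2, 7], [3, 5], [6]].
Insert 4: 4 bumps 7 from row 1; 7 appends to row 2. P = [[1, 2, 4], [3, 5, 7], [6]].

So P = [[1, 2, 4], [3, 5, 7], [6]], Q = [[1, 3, 5], [2, 6, 7], [4]].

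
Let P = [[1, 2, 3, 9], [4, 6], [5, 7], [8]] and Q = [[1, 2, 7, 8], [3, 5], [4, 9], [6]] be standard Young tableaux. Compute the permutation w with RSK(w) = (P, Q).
5 8 7 1 4 2 6 9 3

Reverse the RSK construction: for i from n down to 1, find the cell of Q containing i, remove the entry at that cell from P, and reverse-bump it up through P; the value ejected from row 1 is w(i).

Step i=9: Q has 9 at row 3, column 2; remove 7 from row 3 of P and reverse-bump: 7 enters row 2 and ejects 6; 6 enters row 1 and ejects 3. So w(9) = 3. P is now [[1, 2, 6, 9], [4, 7], [5], [8]].
Step i=8: Q has 8 at row 1, column 4; remove that cell from P, ejecting 9. So w(8) = 9. P is now [[1, 2, 6], [4, 7], [5], [8]].
Step i=7: Q has 7 at row 1, column 3; remove that cell from P, ejecting 6. So w(7) = 6. P is now [[1, 2], [4, 7], [5], [8]].
Step i=6: Q has 6 at row 4, column 1; remove 8 from row 4 of P and reverse-bump: 8 enters row 3 and ejects 5; 5 enters row 2 and ejects 4; 4 enters row 1 and ejects 2. So w(6) = 2. P is now [[1, 4], [5, 7], [8]].
Step i=5: Q has 5 at row 2, column 2; remove 7 from row 2 of P and reverse-bump: 7 enters row 1 and ejects 4. So w(5) = 4. P is now [[1, 7], [5], [8]].
Step i=4: Q has 4 at row 3, column 1; remove 8 from row 3 of P and reverse-bump: 8 enters row 2 and ejects 5; 5 enters row 1 and ejects 1. So w(4) = 1. P is now [[5, 7], [8]].
Step i=3: Q has 3 at row 2, column 1; remove 8 from row 2 of P and reverse-bump: 8 enters row 1 and ejects 7. So w(3) = 7. P is now [[5, 8]].
Step i=2: Q has 2 at row 1, column 2; remove that cell from P, ejecting 8. So w(2) = 8. P is now [[5]].
Step i=1: Q has 1 at row 1, column 1; remove that cell from P, ejecting 5. So w(1) = 5. P is now [].

So w = 5 8 7 1 4 2 6 9 3.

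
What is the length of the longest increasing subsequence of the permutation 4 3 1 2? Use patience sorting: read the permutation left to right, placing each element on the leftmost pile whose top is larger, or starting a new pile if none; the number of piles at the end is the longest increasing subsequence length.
4: new pile. tops = [4]
3: onto pile 1 (replacing 4). tops = [3]
1: onto pile 1 (replacing 3). tops = [1]
2: new pile. tops = [1, 2]

2 piles, so the longest increasing subsequence has length 2.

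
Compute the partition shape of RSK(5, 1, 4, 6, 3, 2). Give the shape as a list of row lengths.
[3, 1, 1, 1]

Row-insert each entry into an empty tableau.

After inserting 5: P = [[5]].
After inserting 1: P = [[1], [5]].
After inserting 4: P = [[1, 4], [5]].
After inserting 6: P = [[1, 4, 6], [5]].
After inserting 3: P = [[1, 3, 6], [4], [5]].
After inserting 2: P = [[1, 2, 6], [3], [4], [5]].

The final insertion tableau P = [[1, 2, 6], [3], [4], [5]] has shape [3, 1, 1, 1].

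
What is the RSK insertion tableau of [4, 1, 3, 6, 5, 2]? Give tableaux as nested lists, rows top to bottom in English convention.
Insert 4: appended to row 1. P = [[4]].
Insert 1: 1 bumps 4 from row 1; 4 starts row 2. P = [[1], [4]].
Insert 3: appended to row 1. P = [[1, 3], [4]].
Insert 6: appended to row 1. P = [[1, 3, 6], [4]].
Insert 5: 5 bumps 6 from row 1; 6 appends to row 2. P = [[1, 3, 5], [4, 6]].
Insert 2: 2 bumps 3 from row 1; 3 bumps 4 from row 2; 4 starts row 3. P = [[1, 2, 5], [3, 6], [4]].

So P = [[1, 2, 5], [3, 6], [4]].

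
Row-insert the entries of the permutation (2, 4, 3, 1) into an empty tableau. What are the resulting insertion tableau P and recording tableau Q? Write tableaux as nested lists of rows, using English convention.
P = [[1, 3], [2], [4]], Q = [[1, 2], [3], [4]]

Insert each entry of the permutation into P by Schensted row insertion, recording in Q the position of each new cell.

Insert 2: appended to row 1. P = [[2]].
Insert 4: appended to row 1. P = [[2, 4]].
Insert 3: 3 bumps 4 from row 1; 4 starts row 2. P = [[2, 3], [4]].
Insert 1: 1 bumps 2 from row 1; 2 bumps 4 from row 2; 4 starts row 3. P = [[1, 3], [2], [4]].

So P = [[1, 3], [2], [4]], Q = [[1, 2], [3], [4]].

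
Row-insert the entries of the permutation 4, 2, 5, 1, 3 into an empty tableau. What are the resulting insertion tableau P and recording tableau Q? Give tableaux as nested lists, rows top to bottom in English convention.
Insert each entry of the permutation into P by Schensted row insertion, recording in Q the position of each new cell.

Insert 4: appended to row 1. P = [[4]], Q = [[1]].
Insert 2: 2 bumps 4 from row 1; 4 starts row 2. P = [[2], [4]], Q = [[1], [2]].
Insert 5: appended to row 1. P = [[2, 5], [4]], Q = [[1, 3], [2]].
Insert 1: 1 bumps 2 from row 1; 2 bumps 4 from row 2; 4 starts row 3. P = [[1, 5], [2], [4]], Q = [[1, 3], [2], [4]].
Insert 3: 3 bumps 5 from row 1; 5 appends to row 2. P = [[1, 3], [2, 5], [4]], Q = [[1, 3], [2, 5], [4]].

So P = [[1, 3], [2, 5], [4]], Q = [[1, 3], [2, 5], [4]].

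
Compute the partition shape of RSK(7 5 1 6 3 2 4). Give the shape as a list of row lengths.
Row-insert each entry into an empty tableau.

After inserting 7: P = [[7]].
After inserting 5: P = [[5], [7]].
After inserting 1: P = [[1], [5], [7]].
After inserting 6: P = [[1, 6], [5], [7]].
After inserting 3: P = [[1, 3], [5, 6], [7]].
After inserting 2: P = [[1, 2], [3, 6], [5], [7]].
After inserting 4: P = [[1, 2, 4], [3, 6], [5], [7]].

The final insertion tableau P = [[1, 2, 4], [3, 6], [5], [7]] has shape [3, 2, 1, 1].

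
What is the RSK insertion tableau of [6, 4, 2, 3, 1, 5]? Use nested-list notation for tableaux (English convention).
P = [[1, 3, 5], [2], [4], [6]]

After inserting 6: P = [[6]].
After inserting 4: P = [[4], [6]].
After inserting 2: P = [[2], [4], [6]].
After inserting 3: P = [[2, 3], [4], [6]].
After inserting 1: P = [[1, 3], [2], [4], [6]].
After inserting 5: P = [[1, 3, 5], [2], [4], [6]].

So P = [[1, 3, 5], [2], [4], [6]].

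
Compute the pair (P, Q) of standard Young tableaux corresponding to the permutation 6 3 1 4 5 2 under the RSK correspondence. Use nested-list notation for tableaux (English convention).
Insert each entry of the permutation into P by Schensted row insertion, recording in Q the position of each new cell.

Insert 6: appended to row 1. P = [[6]].
Insert 3: 3 bumps 6 from row 1; 6 starts row 2. P = [[3], [6]].
Insert 1: 1 bumps 3 from row 1; 3 bumps 6 from row 2; 6 starts row 3. P = [[1], [3], [6]].
Insert 4: appended to row 1. P = [[1, 4], [3], [6]].
Insert 5: appended to row 1. P = [[1, 4, 5], [3], [6]].
Insert 2: 2 bumps 4 from row 1; 4 appends to row 2. P = [[1, 2, 5], [3, 4], [6]].

So P = [[1, 2, 5], [3, 4], [6]], Q = [[1, 4, 5], [2, 6], [3]].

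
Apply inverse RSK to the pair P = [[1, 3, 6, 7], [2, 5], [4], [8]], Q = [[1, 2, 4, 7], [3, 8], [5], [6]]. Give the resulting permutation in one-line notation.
4 8 5 6 2 1 7 3

Reverse the RSK construction: for i from n down to 1, find the cell of Q containing i, remove the entry at that cell from P, and reverse-bump it up through P; the value ejected from row 1 is w(i).

Step i=8: Q has 8 at row 2, column 2; remove 5 from row 2 of P and reverse-bump: 5 enters row 1 and ejects 3. So w(8) = 3. P is now [[1, 5, 6, 7], [2], [4], [8]].
Step i=7: Q has 7 at row 1, column 4; remove that cell from P, ejecting 7. So w(7) = 7. P is now [[1, 5, 6], [2], [4], [8]].
Step i=6: Q has 6 at row 4, column 1; remove 8 from row 4 of P and reverse-bump: 8 enters row 3 and ejects 4; 4 enters row 2 and ejects 2; 2 enters row 1 and ejects 1. So w(6) = 1. P is now [[2, 5, 6], [4], [8]].
Step i=5: Q has 5 at row 3, column 1; remove 8 from row 3 of P and reverse-bump: 8 enters row 2 and ejects 4; 4 enters row 1 and ejects 2. So w(5) = 2. P is now [[4, 5, 6], [8]].
Step i=4: Q has 4 at row 1, column 3; remove that cell from P, ejecting 6. So w(4) = 6. P is now [[4, 5], [8]].
Step i=3: Q has 3 at row 2, column 1; remove 8 from row 2 of P and reverse-bump: 8 enters row 1 and ejects 5. So w(3) = 5. P is now [[4, 8]].
Step i=2: Q has 2 at row 1, column 2; remove that cell from P, ejecting 8. So w(2) = 8. P is now [[4]].
Step i=1: Q has 1 at row 1, column 1; remove that cell from P, ejecting 4. So w(1) = 4. P is now [].

So w = 4 8 5 6 2 1 7 3.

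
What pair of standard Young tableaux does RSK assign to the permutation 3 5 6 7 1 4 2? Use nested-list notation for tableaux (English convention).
Insert each entry of the permutation into P by Schensted row insertion, recording in Q the position of each new cell.

Insert 3: appended to row 1. P = [[3]].
Insert 5: appended to row 1. P = [[3, 5]].
Insert 6: appended to row 1. P = [[3, 5, 6]].
Insert 7: appended to row 1. P = [[3, 5, 6, 7]].
Insert 1: 1 bumps 3 from row 1; 3 starts row 2. P = [[1, 5, 6, 7], [3]].
Insert 4: 4 bumps 5 from row 1; 5 appends to row 2. P = [[1, 4, 6, 7], [3, 5]].
Insert 2: 2 bumps 4 from row 1; 4 bumps 5 from row 2; 5 starts row 3. P = [[1, 2, 6, 7], [3, 4], [5]].

So P = [[1, 2, 6, 7], [3, 4], [5]], Q = [[1, 2, 3, 4], [5, 6], [7]].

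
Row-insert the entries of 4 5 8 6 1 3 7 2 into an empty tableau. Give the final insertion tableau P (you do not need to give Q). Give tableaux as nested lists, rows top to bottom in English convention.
Insert 4: appended to row 1. P = [[4]].
Insert 5: appended to row 1. P = [[4, 5]].
Insert 8: appended to row 1. P = [[4, 5, 8]].
Insert 6: 6 bumps 8 from row 1; 8 starts row 2. P = [[4, 5, 6], [8]].
Insert 1: 1 bumps 4 from row 1; 4 bumps 8 from row 2; 8 starts row 3. P = [[1, 5, 6], [4], [8]].
Insert 3: 3 bumps 5 from row 1; 5 appends to row 2. P = [[1, 3, 6], [4, 5], [8]].
Insert 7: appended to row 1. P = [[1, 3, 6, 7], [4, 5], [8]].
Insert 2: 2 bumps 3 from row 1; 3 bumps 4 from row 2; 4 bumps 8 from row 3; 8 starts row 4. P = [[1, 2, 6, 7], [3, 5], [4], [8]].

So P = [[1, 2, 6, 7], [3, 5], [4], [8]].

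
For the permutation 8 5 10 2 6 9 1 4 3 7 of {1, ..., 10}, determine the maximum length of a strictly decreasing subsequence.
4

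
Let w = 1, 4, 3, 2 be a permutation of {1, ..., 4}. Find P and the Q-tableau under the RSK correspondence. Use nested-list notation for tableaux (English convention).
Insert each entry of the permutation into P by Schensted row insertion, recording in Q the position of each new cell.

After inserting 1: P = [[1]].
After inserting 4: P = [[1, 4]].
After inserting 3: P = [[1, 3], [4]].
After inserting 2: P = [[1, 2], [3], [4]].

So P = [[1, 2], [3], [4]], Q = [[1, 2], [3], [4]].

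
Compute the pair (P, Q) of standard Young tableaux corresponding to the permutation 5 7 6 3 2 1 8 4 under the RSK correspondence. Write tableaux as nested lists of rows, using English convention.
P = [[1, 4, 8], [2, 6], [3], [5], [7]], Q = [[1, 2, 7], [3, 8], [4], [5], [6]]

Insert each entry of the permutation into P by Schensted row insertion, recording in Q the position of each new cell.

Insert 5: appended to row 1. P = [[5]], Q = [[1]].
Insert 7: appended to row 1. P = [[5, 7]], Q = [[1, 2]].
Insert 6: 6 bumps 7 from row 1; 7 starts row 2. P = [[5, 6], [7]], Q = [[1, 2], [3]].
Insert 3: 3 bumps 5 from row 1; 5 bumps 7 from row 2; 7 starts row 3. P = [[3, 6], [5], [7]], Q = [[1, 2], [3], [4]].
Insert 2: 2 bumps 3 from row 1; 3 bumps 5 from row 2; 5 bumps 7 from row 3; 7 starts row 4. P = [[2, 6], [3], [5], [7]], Q = [[1, 2], [3], [4], [5]].
Insert 1: 1 bumps 2 from row 1; 2 bumps 3 from row 2; 3 bumps 5 from row 3; 5 bumps 7 from row 4; 7 starts row 5. P = [[1, 6], [2], [3], [5], [7]], Q = [[1, 2], [3], [4], [5], [6]].
Insert 8: appended to row 1. P = [[1, 6, 8], [2], [3], [5], [7]], Q = [[1, 2, 7], [3], [4], [5], [6]].
Insert 4: 4 bumps 6 from row 1; 6 appends to row 2. P = [[1, 4, 8], [2, 6], [3], [5], [7]], Q = [[1, 2, 7], [3, 8], [4], [5], [6]].

So P = [[1, 4, 8], [2, 6], [3], [5], [7]], Q = [[1, 2, 7], [3, 8], [4], [5], [6]].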